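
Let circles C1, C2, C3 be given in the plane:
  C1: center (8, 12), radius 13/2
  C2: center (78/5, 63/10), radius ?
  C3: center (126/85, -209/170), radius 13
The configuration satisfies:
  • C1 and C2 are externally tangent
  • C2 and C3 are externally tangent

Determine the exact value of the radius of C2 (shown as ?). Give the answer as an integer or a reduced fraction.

1. [ext C1·C2]  r_C2² + 13r_C2 − 48 = 0  ⇒  r_C2 = 3 (r>0 drops 1)
2. [ext C2·C3]  r_C2² + 26r_C2 − 87 = 0  ⇒  r_C2 = 3 (r>0 drops 1)

3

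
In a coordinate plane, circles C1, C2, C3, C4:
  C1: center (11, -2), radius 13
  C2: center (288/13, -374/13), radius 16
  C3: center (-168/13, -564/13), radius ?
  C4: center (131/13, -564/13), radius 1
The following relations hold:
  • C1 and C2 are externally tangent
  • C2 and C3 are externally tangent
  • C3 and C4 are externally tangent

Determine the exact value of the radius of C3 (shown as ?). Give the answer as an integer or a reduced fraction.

1. [ext C2·C3]  r_C3² + 32r_C3 − 1188 = 0  ⇒  r_C3 = 22 (r>0 drops 1)
2. [ext C3·C4]  r_C3² + 2r_C3 − 528 = 0  ⇒  r_C3 = 22 (r>0 drops 1)

22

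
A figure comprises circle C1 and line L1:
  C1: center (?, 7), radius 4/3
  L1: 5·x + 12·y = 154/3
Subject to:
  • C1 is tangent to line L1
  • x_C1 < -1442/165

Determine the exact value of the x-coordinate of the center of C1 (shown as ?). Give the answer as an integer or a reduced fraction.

1. [C1‖L1]  x_C1² + (196/15)x_C1 + 92/3 = 0  ⇒  x_C1 = -10 or -46/15
2. given x_C1 < -1442/165: keep -10

-10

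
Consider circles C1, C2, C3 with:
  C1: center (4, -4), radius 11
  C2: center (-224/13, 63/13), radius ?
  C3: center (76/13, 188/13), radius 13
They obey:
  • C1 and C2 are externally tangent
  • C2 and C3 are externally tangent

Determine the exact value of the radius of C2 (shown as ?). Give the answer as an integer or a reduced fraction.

12

1. [ext C1·C2]  r_C2² + 22r_C2 − 408 = 0  ⇒  r_C2 = 12 (r>0 drops 1)
2. [ext C2·C3]  r_C2² + 26r_C2 − 456 = 0  ⇒  r_C2 = 12 (r>0 drops 1)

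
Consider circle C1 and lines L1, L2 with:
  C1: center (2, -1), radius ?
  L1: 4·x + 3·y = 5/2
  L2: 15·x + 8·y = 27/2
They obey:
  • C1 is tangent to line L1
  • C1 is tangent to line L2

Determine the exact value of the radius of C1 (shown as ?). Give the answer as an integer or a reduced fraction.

1. [C1‖L1]  r_C1² − 1/4 = 0  ⇒  r_C1 = 1/2 (r>0 drops 1)
2. [C1‖L2]  r_C1² − 1/4 = 0  ⇒  r_C1 = 1/2 (r>0 drops 1)

1/2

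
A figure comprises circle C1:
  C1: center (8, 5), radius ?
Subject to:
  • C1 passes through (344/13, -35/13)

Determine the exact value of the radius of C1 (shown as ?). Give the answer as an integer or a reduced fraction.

20

1. [C1∋P]  r_C1² − 400 = 0  ⇒  r_C1 = 20 (r>0 drops 1)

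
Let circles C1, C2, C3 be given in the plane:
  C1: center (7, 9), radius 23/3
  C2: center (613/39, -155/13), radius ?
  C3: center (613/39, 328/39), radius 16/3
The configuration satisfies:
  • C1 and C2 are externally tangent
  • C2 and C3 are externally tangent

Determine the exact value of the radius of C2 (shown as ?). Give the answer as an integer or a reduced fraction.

1. [ext C1·C2]  r_C2² + (46/3)r_C2 − 455 = 0  ⇒  r_C2 = 15 (r>0 drops 1)
2. [ext C2·C3]  r_C2² + (32/3)r_C2 − 385 = 0  ⇒  r_C2 = 15 (r>0 drops 1)

15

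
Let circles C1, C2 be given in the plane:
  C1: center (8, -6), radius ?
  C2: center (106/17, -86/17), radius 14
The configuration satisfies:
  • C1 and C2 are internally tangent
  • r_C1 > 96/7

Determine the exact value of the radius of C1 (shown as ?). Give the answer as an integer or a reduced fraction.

16

1. [int C1,C2]  r_C1² − 28r_C1 + 192 = 0  ⇒  r_C1 = 12 or 16
2. given r_C1 > 96/7: keep 16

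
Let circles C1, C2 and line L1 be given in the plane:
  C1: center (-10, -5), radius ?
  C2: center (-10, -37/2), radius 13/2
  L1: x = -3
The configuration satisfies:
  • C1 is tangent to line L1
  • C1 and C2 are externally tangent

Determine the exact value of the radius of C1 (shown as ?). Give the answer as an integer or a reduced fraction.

1. [C1‖L1]  r_C1² − 49 = 0  ⇒  r_C1 = 7 (r>0 drops 1)
2. [ext C1·C2]  r_C1² + 13r_C1 − 140 = 0  ⇒  r_C1 = 7 (r>0 drops 1)

7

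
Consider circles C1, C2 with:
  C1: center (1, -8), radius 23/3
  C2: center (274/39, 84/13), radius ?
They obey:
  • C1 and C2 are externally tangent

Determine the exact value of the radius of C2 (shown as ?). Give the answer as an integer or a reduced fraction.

8

1. [ext C1·C2]  r_C2² + (46/3)r_C2 − 560/3 = 0  ⇒  r_C2 = 8 (r>0 drops 1)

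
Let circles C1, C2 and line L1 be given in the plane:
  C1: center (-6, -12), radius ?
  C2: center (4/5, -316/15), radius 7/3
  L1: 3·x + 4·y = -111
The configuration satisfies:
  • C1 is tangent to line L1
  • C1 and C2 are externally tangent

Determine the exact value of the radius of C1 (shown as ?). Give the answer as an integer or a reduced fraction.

1. [C1‖L1]  r_C1² − 81 = 0  ⇒  r_C1 = 9 (r>0 drops 1)
2. [ext C1·C2]  r_C1² + (14/3)r_C1 − 123 = 0  ⇒  r_C1 = 9 (r>0 drops 1)

9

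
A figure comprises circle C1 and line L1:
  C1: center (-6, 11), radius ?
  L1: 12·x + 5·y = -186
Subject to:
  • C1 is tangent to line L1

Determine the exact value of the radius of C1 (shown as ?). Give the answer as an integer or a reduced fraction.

13

1. [C1‖L1]  r_C1² − 169 = 0  ⇒  r_C1 = 13 (r>0 drops 1)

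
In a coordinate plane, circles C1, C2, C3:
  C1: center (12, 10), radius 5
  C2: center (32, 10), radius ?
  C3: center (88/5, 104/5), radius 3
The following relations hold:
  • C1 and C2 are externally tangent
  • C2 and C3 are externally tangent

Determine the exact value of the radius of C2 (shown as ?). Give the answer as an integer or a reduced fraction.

1. [ext C1·C2]  r_C2² + 10r_C2 − 375 = 0  ⇒  r_C2 = 15 (r>0 drops 1)
2. [ext C2·C3]  r_C2² + 6r_C2 − 315 = 0  ⇒  r_C2 = 15 (r>0 drops 1)

15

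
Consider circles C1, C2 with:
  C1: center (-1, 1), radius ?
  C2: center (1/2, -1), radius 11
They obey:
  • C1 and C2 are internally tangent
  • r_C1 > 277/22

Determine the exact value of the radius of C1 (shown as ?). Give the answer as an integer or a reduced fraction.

27/2

1. [int C1,C2]  r_C1² − 22r_C1 + 459/4 = 0  ⇒  r_C1 = 17/2 or 27/2
2. given r_C1 > 277/22: keep 27/2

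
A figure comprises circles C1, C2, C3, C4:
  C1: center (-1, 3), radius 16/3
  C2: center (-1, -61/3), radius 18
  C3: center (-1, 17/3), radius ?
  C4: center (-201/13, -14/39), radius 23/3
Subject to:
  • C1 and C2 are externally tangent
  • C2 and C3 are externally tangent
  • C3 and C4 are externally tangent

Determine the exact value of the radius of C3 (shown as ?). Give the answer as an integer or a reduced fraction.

1. [ext C2·C3]  r_C3² + 36r_C3 − 352 = 0  ⇒  r_C3 = 8 (r>0 drops 1)
2. [ext C3·C4]  r_C3² + (46/3)r_C3 − 560/3 = 0  ⇒  r_C3 = 8 (r>0 drops 1)

8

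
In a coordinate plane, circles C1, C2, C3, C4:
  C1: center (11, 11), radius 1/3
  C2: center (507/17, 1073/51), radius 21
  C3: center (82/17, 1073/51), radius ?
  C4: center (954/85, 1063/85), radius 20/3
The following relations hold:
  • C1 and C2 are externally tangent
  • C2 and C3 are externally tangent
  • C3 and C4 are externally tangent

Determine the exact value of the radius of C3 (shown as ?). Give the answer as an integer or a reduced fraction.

4

1. [ext C2·C3]  r_C3² + 42r_C3 − 184 = 0  ⇒  r_C3 = 4 (r>0 drops 1)
2. [ext C3·C4]  r_C3² + (40/3)r_C3 − 208/3 = 0  ⇒  r_C3 = 4 (r>0 drops 1)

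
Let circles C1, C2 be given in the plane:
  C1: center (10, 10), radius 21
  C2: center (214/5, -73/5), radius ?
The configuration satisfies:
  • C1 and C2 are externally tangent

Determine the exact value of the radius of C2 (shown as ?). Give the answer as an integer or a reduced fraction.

20

1. [ext C1·C2]  r_C2² + 42r_C2 − 1240 = 0  ⇒  r_C2 = 20 (r>0 drops 1)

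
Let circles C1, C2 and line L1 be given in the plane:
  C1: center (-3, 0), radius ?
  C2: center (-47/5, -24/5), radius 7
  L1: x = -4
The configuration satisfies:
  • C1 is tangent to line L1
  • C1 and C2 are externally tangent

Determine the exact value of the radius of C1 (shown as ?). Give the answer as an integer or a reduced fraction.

1. [C1‖L1]  r_C1² − 1 = 0  ⇒  r_C1 = 1 (r>0 drops 1)
2. [ext C1·C2]  r_C1² + 14r_C1 − 15 = 0  ⇒  r_C1 = 1 (r>0 drops 1)

1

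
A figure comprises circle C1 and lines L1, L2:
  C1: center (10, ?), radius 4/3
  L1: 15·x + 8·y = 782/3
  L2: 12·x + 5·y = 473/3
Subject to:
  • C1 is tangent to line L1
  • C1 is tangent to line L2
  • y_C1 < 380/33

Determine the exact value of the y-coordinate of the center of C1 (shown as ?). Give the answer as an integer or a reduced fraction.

11

1. [C1‖L1]  y_C1² − (83/3)y_C1 + 550/3 = 0  ⇒  y_C1 = 11 or 50/3
2. [C1‖L2]  y_C1² − (226/15)y_C1 + 671/15 = 0  ⇒  y_C1 = 61/15 or 11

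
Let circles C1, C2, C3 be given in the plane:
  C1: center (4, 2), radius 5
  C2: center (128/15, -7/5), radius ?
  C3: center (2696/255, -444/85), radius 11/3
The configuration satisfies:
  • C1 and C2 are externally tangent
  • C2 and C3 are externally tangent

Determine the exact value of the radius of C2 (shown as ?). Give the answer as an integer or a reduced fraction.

2/3

1. [ext C1·C2]  r_C2² + 10r_C2 − 64/9 = 0  ⇒  r_C2 = 2/3 (r>0 drops 1)
2. [ext C2·C3]  r_C2² + (22/3)r_C2 − 16/3 = 0  ⇒  r_C2 = 2/3 (r>0 drops 1)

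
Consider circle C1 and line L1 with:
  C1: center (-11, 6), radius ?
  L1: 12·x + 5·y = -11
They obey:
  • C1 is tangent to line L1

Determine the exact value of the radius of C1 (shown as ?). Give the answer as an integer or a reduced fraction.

1. [C1‖L1]  r_C1² − 49 = 0  ⇒  r_C1 = 7 (r>0 drops 1)

7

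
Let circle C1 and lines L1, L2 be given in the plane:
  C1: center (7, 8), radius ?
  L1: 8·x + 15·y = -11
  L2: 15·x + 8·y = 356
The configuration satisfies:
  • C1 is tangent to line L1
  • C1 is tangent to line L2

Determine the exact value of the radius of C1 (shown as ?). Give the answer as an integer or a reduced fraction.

11

1. [C1‖L1]  r_C1² − 121 = 0  ⇒  r_C1 = 11 (r>0 drops 1)
2. [C1‖L2]  r_C1² − 121 = 0  ⇒  r_C1 = 11 (r>0 drops 1)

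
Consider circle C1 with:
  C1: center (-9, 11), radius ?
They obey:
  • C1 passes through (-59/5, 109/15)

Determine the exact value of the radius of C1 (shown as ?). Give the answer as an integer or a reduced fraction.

1. [C1∋P]  r_C1² − 196/9 = 0  ⇒  r_C1 = 14/3 (r>0 drops 1)

14/3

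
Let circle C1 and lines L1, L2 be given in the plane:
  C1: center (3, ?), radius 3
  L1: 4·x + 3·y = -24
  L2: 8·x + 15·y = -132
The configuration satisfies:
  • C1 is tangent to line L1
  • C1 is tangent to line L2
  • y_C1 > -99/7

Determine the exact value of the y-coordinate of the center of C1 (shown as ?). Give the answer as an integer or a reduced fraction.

1. [C1‖L1]  y_C1² + 24y_C1 + 119 = 0  ⇒  y_C1 = -17 or -7
2. [C1‖L2]  y_C1² + (104/5)y_C1 + 483/5 = 0  ⇒  y_C1 = -69/5 or -7

-7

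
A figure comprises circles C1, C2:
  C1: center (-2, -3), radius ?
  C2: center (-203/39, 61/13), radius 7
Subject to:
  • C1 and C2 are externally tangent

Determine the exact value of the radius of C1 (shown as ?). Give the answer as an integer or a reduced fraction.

4/3

1. [ext C1·C2]  r_C1² + 14r_C1 − 184/9 = 0  ⇒  r_C1 = 4/3 (r>0 drops 1)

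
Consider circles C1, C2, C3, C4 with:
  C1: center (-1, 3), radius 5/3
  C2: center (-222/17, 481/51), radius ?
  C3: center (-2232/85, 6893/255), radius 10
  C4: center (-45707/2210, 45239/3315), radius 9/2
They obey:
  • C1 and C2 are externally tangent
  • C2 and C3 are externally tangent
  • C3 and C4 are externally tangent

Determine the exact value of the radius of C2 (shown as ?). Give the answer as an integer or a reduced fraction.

1. [ext C1·C2]  r_C2² + (10/3)r_C2 − 184 = 0  ⇒  r_C2 = 12 (r>0 drops 1)
2. [ext C2·C3]  r_C2² + 20r_C2 − 384 = 0  ⇒  r_C2 = 12 (r>0 drops 1)

12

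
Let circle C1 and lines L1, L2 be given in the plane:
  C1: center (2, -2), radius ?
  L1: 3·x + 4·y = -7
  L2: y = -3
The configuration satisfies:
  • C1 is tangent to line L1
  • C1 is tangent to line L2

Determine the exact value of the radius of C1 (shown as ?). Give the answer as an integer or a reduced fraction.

1

1. [C1‖L1]  r_C1² − 1 = 0  ⇒  r_C1 = 1 (r>0 drops 1)
2. [C1‖L2]  r_C1² − 1 = 0  ⇒  r_C1 = 1 (r>0 drops 1)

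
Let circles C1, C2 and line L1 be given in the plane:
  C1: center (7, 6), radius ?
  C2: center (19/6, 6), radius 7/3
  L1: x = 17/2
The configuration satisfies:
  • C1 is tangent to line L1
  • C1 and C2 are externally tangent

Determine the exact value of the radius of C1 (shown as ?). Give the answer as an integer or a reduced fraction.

1. [C1‖L1]  r_C1² − 9/4 = 0  ⇒  r_C1 = 3/2 (r>0 drops 1)
2. [ext C1·C2]  r_C1² + (14/3)r_C1 − 37/4 = 0  ⇒  r_C1 = 3/2 (r>0 drops 1)

3/2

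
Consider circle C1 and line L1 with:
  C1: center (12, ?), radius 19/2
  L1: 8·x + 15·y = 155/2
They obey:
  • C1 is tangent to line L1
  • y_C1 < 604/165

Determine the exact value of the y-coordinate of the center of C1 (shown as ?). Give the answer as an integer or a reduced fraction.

1. [C1‖L1]  y_C1² + (37/15)y_C1 − 572/5 = 0  ⇒  y_C1 = -12 or 143/15
2. given y_C1 < 604/165: keep -12

-12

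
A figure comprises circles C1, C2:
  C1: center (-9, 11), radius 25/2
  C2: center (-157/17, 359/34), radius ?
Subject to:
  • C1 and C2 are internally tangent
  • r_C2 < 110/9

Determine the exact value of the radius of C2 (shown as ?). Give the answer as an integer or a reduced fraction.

1. [int C1,C2]  r_C2² − 25r_C2 + 156 = 0  ⇒  r_C2 = 12 or 13
2. given r_C2 < 110/9: keep 12

12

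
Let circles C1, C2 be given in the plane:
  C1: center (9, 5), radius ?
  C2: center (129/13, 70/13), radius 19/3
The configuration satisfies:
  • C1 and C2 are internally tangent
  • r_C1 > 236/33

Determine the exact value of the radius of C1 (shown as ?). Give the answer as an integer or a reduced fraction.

22/3

1. [int C1,C2]  r_C1² − (38/3)r_C1 + 352/9 = 0  ⇒  r_C1 = 16/3 or 22/3
2. given r_C1 > 236/33: keep 22/3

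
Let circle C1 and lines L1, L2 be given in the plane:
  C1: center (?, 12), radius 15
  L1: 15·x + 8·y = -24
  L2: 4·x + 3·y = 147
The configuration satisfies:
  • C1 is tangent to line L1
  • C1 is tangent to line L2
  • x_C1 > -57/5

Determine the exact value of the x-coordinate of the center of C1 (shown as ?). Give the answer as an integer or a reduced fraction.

1. [C1‖L1]  x_C1² + 16x_C1 − 225 = 0  ⇒  x_C1 = -25 or 9
2. [C1‖L2]  x_C1² − (111/2)x_C1 + 837/2 = 0  ⇒  x_C1 = 9 or 93/2

9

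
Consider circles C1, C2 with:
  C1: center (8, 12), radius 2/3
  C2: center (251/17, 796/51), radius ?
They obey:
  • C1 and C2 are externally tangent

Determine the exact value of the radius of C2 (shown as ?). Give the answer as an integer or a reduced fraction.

7

1. [ext C1·C2]  r_C2² + (4/3)r_C2 − 175/3 = 0  ⇒  r_C2 = 7 (r>0 drops 1)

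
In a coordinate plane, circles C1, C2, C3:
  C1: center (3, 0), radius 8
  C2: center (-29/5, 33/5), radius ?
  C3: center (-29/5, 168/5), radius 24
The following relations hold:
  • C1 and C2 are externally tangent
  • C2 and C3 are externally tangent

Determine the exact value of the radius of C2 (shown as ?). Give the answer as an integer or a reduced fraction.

1. [ext C1·C2]  r_C2² + 16r_C2 − 57 = 0  ⇒  r_C2 = 3 (r>0 drops 1)
2. [ext C2·C3]  r_C2² + 48r_C2 − 153 = 0  ⇒  r_C2 = 3 (r>0 drops 1)

3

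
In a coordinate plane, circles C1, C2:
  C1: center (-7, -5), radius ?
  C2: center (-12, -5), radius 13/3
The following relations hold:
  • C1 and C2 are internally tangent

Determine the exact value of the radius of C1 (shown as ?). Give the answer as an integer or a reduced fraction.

1. [int C1,C2]  r_C1² − (26/3)r_C1 − 56/9 = 0  ⇒  r_C1 = 28/3 (r>0 drops 1)

28/3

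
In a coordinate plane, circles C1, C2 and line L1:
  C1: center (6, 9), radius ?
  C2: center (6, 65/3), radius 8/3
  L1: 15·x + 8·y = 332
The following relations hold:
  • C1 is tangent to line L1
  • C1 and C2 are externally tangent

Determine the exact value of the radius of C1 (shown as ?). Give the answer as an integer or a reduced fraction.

10

1. [C1‖L1]  r_C1² − 100 = 0  ⇒  r_C1 = 10 (r>0 drops 1)
2. [ext C1·C2]  r_C1² + (16/3)r_C1 − 460/3 = 0  ⇒  r_C1 = 10 (r>0 drops 1)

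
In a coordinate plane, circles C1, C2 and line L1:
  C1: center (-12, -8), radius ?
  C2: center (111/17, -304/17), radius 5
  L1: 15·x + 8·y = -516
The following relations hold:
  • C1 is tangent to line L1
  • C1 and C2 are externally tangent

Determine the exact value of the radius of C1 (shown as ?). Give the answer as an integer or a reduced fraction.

16

1. [C1‖L1]  r_C1² − 256 = 0  ⇒  r_C1 = 16 (r>0 drops 1)
2. [ext C1·C2]  r_C1² + 10r_C1 − 416 = 0  ⇒  r_C1 = 16 (r>0 drops 1)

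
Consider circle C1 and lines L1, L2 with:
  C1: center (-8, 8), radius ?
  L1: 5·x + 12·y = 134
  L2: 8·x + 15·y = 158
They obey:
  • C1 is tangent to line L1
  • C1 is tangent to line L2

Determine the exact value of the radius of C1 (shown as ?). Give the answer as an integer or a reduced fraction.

1. [C1‖L1]  r_C1² − 36 = 0  ⇒  r_C1 = 6 (r>0 drops 1)
2. [C1‖L2]  r_C1² − 36 = 0  ⇒  r_C1 = 6 (r>0 drops 1)

6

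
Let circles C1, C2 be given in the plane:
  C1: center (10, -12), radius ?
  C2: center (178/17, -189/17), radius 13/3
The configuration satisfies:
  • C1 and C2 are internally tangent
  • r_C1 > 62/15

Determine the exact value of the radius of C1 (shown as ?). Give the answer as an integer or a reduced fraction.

16/3

1. [int C1,C2]  r_C1² − (26/3)r_C1 + 160/9 = 0  ⇒  r_C1 = 10/3 or 16/3
2. given r_C1 > 62/15: keep 16/3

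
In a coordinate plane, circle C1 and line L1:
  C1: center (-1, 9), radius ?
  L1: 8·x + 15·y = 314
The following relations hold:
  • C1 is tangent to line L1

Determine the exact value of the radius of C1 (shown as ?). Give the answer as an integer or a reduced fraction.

1. [C1‖L1]  r_C1² − 121 = 0  ⇒  r_C1 = 11 (r>0 drops 1)

11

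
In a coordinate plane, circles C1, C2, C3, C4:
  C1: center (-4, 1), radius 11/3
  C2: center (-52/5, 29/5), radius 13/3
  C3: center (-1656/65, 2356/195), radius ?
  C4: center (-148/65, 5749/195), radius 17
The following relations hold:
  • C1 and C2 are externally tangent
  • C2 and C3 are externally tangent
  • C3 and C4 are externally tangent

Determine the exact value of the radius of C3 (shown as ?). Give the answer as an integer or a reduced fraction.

12

1. [ext C2·C3]  r_C3² + (26/3)r_C3 − 248 = 0  ⇒  r_C3 = 12 (r>0 drops 1)
2. [ext C3·C4]  r_C3² + 34r_C3 − 552 = 0  ⇒  r_C3 = 12 (r>0 drops 1)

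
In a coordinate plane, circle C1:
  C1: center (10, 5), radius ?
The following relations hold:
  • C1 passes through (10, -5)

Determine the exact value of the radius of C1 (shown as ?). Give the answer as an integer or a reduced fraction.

1. [C1∋P]  r_C1² − 100 = 0  ⇒  r_C1 = 10 (r>0 drops 1)

10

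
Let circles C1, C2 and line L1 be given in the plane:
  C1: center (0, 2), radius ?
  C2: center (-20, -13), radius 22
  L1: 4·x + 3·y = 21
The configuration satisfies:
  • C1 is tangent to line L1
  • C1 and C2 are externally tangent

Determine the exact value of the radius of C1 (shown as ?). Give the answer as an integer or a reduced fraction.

1. [C1‖L1]  r_C1² − 9 = 0  ⇒  r_C1 = 3 (r>0 drops 1)
2. [ext C1·C2]  r_C1² + 44r_C1 − 141 = 0  ⇒  r_C1 = 3 (r>0 drops 1)

3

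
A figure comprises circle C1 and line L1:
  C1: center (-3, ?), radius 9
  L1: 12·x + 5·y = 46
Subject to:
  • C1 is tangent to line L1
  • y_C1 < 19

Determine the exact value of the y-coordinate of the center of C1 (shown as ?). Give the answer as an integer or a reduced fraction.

-7

1. [C1‖L1]  y_C1² − (164/5)y_C1 − 1393/5 = 0  ⇒  y_C1 = -7 or 199/5
2. given y_C1 < 19: keep -7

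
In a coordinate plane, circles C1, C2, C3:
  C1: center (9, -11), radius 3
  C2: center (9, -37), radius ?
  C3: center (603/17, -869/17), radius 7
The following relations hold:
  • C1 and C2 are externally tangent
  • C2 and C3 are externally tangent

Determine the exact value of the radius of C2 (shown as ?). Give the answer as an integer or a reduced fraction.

23

1. [ext C1·C2]  r_C2² + 6r_C2 − 667 = 0  ⇒  r_C2 = 23 (r>0 drops 1)
2. [ext C2·C3]  r_C2² + 14r_C2 − 851 = 0  ⇒  r_C2 = 23 (r>0 drops 1)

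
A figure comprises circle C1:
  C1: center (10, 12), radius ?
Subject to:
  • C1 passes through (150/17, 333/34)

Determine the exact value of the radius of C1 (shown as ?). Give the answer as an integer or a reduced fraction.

5/2

1. [C1∋P]  r_C1² − 25/4 = 0  ⇒  r_C1 = 5/2 (r>0 drops 1)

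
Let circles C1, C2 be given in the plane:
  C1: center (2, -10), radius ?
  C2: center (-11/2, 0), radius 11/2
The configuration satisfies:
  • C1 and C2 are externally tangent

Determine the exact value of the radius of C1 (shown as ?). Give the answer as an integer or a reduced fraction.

1. [ext C1·C2]  r_C1² + 11r_C1 − 126 = 0  ⇒  r_C1 = 7 (r>0 drops 1)

7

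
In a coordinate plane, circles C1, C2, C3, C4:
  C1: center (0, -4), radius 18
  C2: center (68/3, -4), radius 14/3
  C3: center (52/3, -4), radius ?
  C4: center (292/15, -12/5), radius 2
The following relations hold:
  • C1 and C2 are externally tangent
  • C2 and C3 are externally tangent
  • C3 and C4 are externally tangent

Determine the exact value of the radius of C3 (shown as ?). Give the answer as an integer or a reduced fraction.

2/3

1. [ext C2·C3]  r_C3² + (28/3)r_C3 − 20/3 = 0  ⇒  r_C3 = 2/3 (r>0 drops 1)
2. [ext C3·C4]  r_C3² + 4r_C3 − 28/9 = 0  ⇒  r_C3 = 2/3 (r>0 drops 1)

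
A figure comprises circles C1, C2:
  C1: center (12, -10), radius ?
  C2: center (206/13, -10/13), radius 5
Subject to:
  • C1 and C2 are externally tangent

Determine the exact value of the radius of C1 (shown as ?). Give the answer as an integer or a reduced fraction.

5

1. [ext C1·C2]  r_C1² + 10r_C1 − 75 = 0  ⇒  r_C1 = 5 (r>0 drops 1)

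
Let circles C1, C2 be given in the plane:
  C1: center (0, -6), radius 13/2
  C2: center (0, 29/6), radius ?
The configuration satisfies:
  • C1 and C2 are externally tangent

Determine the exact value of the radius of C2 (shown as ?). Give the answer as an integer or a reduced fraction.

1. [ext C1·C2]  r_C2² + 13r_C2 − 676/9 = 0  ⇒  r_C2 = 13/3 (r>0 drops 1)

13/3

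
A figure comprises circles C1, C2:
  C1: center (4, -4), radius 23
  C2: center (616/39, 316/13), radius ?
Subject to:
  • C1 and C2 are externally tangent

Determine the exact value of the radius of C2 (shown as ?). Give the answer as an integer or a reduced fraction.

1. [ext C1·C2]  r_C2² + 46r_C2 − 3703/9 = 0  ⇒  r_C2 = 23/3 (r>0 drops 1)

23/3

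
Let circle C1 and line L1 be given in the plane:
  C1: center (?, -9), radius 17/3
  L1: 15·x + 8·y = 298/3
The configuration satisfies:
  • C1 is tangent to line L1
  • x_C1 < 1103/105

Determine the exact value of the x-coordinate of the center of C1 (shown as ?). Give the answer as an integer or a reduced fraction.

5

1. [C1‖L1]  x_C1² − (1028/45)x_C1 + 803/9 = 0  ⇒  x_C1 = 5 or 803/45
2. given x_C1 < 1103/105: keep 5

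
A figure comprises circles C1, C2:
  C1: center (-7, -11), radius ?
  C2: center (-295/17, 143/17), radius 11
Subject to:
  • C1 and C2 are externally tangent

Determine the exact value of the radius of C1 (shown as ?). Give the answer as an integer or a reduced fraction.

11

1. [ext C1·C2]  r_C1² + 22r_C1 − 363 = 0  ⇒  r_C1 = 11 (r>0 drops 1)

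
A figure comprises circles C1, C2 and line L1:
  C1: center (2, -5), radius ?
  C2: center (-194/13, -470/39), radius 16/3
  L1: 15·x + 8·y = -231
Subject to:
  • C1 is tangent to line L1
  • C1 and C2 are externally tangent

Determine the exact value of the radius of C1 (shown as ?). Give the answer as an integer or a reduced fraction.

1. [C1‖L1]  r_C1² − 169 = 0  ⇒  r_C1 = 13 (r>0 drops 1)
2. [ext C1·C2]  r_C1² + (32/3)r_C1 − 923/3 = 0  ⇒  r_C1 = 13 (r>0 drops 1)

13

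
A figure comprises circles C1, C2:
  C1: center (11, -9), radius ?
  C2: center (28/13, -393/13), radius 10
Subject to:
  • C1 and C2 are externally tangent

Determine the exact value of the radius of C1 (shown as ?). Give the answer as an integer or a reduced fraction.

1. [ext C1·C2]  r_C1² + 20r_C1 − 429 = 0  ⇒  r_C1 = 13 (r>0 drops 1)

13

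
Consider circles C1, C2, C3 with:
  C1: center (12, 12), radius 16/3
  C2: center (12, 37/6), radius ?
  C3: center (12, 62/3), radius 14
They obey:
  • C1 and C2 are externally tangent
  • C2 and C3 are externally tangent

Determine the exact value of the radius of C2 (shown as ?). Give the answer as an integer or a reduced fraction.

1. [ext C1·C2]  r_C2² + (32/3)r_C2 − 67/12 = 0  ⇒  r_C2 = 1/2 (r>0 drops 1)
2. [ext C2·C3]  r_C2² + 28r_C2 − 57/4 = 0  ⇒  r_C2 = 1/2 (r>0 drops 1)

1/2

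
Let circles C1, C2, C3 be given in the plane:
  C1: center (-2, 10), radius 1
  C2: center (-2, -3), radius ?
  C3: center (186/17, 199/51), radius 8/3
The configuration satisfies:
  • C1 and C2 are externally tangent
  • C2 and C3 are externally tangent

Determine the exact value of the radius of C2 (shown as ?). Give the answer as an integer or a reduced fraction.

12

1. [ext C1·C2]  r_C2² + 2r_C2 − 168 = 0  ⇒  r_C2 = 12 (r>0 drops 1)
2. [ext C2·C3]  r_C2² + (16/3)r_C2 − 208 = 0  ⇒  r_C2 = 12 (r>0 drops 1)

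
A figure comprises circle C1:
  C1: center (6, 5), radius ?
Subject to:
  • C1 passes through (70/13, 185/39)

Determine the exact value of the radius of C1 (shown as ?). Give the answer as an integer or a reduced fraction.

2/3

1. [C1∋P]  r_C1² − 4/9 = 0  ⇒  r_C1 = 2/3 (r>0 drops 1)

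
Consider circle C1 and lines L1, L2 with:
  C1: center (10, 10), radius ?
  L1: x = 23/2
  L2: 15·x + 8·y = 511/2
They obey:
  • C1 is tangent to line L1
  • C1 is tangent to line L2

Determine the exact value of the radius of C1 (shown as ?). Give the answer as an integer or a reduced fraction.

1. [C1‖L1]  r_C1² − 9/4 = 0  ⇒  r_C1 = 3/2 (r>0 drops 1)
2. [C1‖L2]  r_C1² − 9/4 = 0  ⇒  r_C1 = 3/2 (r>0 drops 1)

3/2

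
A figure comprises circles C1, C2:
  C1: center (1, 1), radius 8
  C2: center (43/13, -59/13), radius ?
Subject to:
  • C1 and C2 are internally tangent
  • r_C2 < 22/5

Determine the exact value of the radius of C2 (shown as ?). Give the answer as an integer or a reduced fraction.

1. [int C1,C2]  r_C2² − 16r_C2 + 28 = 0  ⇒  r_C2 = 2 or 14
2. given r_C2 < 22/5: keep 2

2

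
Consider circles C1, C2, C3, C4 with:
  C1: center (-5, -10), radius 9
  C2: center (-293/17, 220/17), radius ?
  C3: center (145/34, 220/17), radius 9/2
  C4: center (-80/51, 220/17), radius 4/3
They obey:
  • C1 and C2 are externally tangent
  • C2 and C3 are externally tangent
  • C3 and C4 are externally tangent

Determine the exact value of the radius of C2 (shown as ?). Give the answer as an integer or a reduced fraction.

1. [ext C1·C2]  r_C2² + 18r_C2 − 595 = 0  ⇒  r_C2 = 17 (r>0 drops 1)
2. [ext C2·C3]  r_C2² + 9r_C2 − 442 = 0  ⇒  r_C2 = 17 (r>0 drops 1)

17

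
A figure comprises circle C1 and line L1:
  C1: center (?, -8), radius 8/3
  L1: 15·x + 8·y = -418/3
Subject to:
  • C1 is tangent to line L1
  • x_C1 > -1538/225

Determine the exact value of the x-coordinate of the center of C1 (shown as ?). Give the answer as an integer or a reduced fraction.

1. [C1‖L1]  x_C1² + (452/45)x_C1 + 724/45 = 0  ⇒  x_C1 = -362/45 or -2
2. given x_C1 > -1538/225: keep -2

-2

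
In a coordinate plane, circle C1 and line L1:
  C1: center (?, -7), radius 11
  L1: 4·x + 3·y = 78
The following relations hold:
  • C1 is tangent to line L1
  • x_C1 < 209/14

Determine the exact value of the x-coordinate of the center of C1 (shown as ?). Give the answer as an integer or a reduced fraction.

1. [C1‖L1]  x_C1² − (99/2)x_C1 + 847/2 = 0  ⇒  x_C1 = 11 or 77/2
2. given x_C1 < 209/14: keep 11

11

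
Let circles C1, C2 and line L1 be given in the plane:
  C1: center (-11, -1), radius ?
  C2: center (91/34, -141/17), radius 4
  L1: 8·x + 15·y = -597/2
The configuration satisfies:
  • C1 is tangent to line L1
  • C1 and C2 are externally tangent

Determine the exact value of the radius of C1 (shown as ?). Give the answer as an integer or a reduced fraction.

1. [C1‖L1]  r_C1² − 529/4 = 0  ⇒  r_C1 = 23/2 (r>0 drops 1)
2. [ext C1·C2]  r_C1² + 8r_C1 − 897/4 = 0  ⇒  r_C1 = 23/2 (r>0 drops 1)

23/2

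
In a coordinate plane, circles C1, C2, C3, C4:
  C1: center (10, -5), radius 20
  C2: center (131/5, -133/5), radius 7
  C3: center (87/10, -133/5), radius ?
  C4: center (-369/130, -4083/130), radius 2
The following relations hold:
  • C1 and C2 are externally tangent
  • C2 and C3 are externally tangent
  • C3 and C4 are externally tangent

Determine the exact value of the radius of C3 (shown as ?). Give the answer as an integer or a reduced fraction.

1. [ext C2·C3]  r_C3² + 14r_C3 − 1029/4 = 0  ⇒  r_C3 = 21/2 (r>0 drops 1)
2. [ext C3·C4]  r_C3² + 4r_C3 − 609/4 = 0  ⇒  r_C3 = 21/2 (r>0 drops 1)

21/2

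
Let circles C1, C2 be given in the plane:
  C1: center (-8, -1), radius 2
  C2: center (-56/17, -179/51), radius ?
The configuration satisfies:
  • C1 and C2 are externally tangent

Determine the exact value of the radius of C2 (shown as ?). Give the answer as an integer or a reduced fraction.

1. [ext C1·C2]  r_C2² + 4r_C2 − 220/9 = 0  ⇒  r_C2 = 10/3 (r>0 drops 1)

10/3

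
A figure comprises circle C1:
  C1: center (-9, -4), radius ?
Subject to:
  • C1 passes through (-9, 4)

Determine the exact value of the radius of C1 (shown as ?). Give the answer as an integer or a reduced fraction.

1. [C1∋P]  r_C1² − 64 = 0  ⇒  r_C1 = 8 (r>0 drops 1)

8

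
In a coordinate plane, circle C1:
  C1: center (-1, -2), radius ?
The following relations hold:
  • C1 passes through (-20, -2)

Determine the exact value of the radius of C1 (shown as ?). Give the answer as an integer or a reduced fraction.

1. [C1∋P]  r_C1² − 361 = 0  ⇒  r_C1 = 19 (r>0 drops 1)

19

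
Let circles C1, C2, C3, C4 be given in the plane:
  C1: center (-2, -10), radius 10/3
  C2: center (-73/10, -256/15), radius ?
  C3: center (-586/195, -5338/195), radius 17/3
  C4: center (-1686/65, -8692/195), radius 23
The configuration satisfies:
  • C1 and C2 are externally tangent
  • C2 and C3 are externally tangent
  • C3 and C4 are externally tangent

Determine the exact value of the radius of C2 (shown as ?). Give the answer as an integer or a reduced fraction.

11/2

1. [ext C1·C2]  r_C2² + (20/3)r_C2 − 803/12 = 0  ⇒  r_C2 = 11/2 (r>0 drops 1)
2. [ext C2·C3]  r_C2² + (34/3)r_C2 − 1111/12 = 0  ⇒  r_C2 = 11/2 (r>0 drops 1)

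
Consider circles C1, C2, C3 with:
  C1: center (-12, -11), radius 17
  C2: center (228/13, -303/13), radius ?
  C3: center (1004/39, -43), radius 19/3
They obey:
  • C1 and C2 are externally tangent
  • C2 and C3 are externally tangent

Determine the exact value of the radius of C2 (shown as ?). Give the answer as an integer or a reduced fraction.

15

1. [ext C1·C2]  r_C2² + 34r_C2 − 735 = 0  ⇒  r_C2 = 15 (r>0 drops 1)
2. [ext C2·C3]  r_C2² + (38/3)r_C2 − 415 = 0  ⇒  r_C2 = 15 (r>0 drops 1)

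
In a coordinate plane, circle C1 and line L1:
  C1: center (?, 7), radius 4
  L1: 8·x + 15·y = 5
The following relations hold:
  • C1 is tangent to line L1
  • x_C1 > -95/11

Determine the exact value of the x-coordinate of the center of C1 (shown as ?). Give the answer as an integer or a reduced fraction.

1. [C1‖L1]  x_C1² + 25x_C1 + 84 = 0  ⇒  x_C1 = -21 or -4
2. given x_C1 > -95/11: keep -4

-4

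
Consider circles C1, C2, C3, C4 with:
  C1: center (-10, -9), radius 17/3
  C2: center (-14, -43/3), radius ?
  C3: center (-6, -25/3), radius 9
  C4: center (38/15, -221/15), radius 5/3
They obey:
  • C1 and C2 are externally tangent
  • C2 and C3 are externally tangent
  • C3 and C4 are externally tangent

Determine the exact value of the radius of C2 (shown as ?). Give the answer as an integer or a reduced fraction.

1

1. [ext C1·C2]  r_C2² + (34/3)r_C2 − 37/3 = 0  ⇒  r_C2 = 1 (r>0 drops 1)
2. [ext C2·C3]  r_C2² + 18r_C2 − 19 = 0  ⇒  r_C2 = 1 (r>0 drops 1)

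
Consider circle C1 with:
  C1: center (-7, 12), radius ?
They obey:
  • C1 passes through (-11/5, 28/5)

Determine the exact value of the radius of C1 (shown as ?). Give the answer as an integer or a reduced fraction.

1. [C1∋P]  r_C1² − 64 = 0  ⇒  r_C1 = 8 (r>0 drops 1)

8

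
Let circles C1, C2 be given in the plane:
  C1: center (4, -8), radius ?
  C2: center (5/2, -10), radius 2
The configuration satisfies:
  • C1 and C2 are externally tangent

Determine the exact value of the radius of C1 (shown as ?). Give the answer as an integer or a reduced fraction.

1/2

1. [ext C1·C2]  r_C1² + 4r_C1 − 9/4 = 0  ⇒  r_C1 = 1/2 (r>0 drops 1)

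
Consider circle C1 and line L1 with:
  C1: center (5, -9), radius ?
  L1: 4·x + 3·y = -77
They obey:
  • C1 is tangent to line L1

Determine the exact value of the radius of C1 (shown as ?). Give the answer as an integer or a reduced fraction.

1. [C1‖L1]  r_C1² − 196 = 0  ⇒  r_C1 = 14 (r>0 drops 1)

14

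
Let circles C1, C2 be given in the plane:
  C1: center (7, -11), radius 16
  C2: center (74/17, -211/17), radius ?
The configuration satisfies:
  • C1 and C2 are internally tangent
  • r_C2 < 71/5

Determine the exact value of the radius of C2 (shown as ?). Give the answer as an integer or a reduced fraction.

13

1. [int C1,C2]  r_C2² − 32r_C2 + 247 = 0  ⇒  r_C2 = 13 or 19
2. given r_C2 < 71/5: keep 13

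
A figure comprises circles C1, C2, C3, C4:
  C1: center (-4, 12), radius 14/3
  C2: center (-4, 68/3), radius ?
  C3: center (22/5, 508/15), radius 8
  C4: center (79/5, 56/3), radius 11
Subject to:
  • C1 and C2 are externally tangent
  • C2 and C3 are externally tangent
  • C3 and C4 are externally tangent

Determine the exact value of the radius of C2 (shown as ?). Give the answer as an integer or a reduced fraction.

6

1. [ext C1·C2]  r_C2² + (28/3)r_C2 − 92 = 0  ⇒  r_C2 = 6 (r>0 drops 1)
2. [ext C2·C3]  r_C2² + 16r_C2 − 132 = 0  ⇒  r_C2 = 6 (r>0 drops 1)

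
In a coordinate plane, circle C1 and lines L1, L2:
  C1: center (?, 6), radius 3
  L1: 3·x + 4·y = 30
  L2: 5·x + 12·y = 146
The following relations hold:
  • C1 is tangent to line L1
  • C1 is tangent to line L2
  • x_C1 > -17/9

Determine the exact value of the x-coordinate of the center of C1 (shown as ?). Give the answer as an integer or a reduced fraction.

7

1. [C1‖L1]  x_C1² − 4x_C1 − 21 = 0  ⇒  x_C1 = -3 or 7
2. [C1‖L2]  x_C1² − (148/5)x_C1 + 791/5 = 0  ⇒  x_C1 = 7 or 113/5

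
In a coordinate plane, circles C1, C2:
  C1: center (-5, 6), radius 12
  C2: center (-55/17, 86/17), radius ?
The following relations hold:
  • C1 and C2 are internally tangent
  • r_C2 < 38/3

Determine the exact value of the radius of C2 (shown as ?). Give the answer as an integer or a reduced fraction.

1. [int C1,C2]  r_C2² − 24r_C2 + 140 = 0  ⇒  r_C2 = 10 or 14
2. given r_C2 < 38/3: keep 10

10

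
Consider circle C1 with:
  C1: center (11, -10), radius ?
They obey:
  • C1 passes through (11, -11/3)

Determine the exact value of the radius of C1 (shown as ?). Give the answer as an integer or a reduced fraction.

1. [C1∋P]  r_C1² − 361/9 = 0  ⇒  r_C1 = 19/3 (r>0 drops 1)

19/3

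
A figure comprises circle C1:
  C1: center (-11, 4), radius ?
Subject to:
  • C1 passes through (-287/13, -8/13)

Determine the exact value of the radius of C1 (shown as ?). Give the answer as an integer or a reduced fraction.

1. [C1∋P]  r_C1² − 144 = 0  ⇒  r_C1 = 12 (r>0 drops 1)

12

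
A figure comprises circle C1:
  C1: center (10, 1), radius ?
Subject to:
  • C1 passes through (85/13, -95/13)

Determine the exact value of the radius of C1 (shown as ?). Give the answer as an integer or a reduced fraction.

1. [C1∋P]  r_C1² − 81 = 0  ⇒  r_C1 = 9 (r>0 drops 1)

9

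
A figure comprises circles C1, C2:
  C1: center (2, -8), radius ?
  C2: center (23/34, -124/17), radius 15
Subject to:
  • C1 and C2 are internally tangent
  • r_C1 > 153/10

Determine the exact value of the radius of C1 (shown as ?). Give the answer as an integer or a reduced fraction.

1. [int C1,C2]  r_C1² − 30r_C1 + 891/4 = 0  ⇒  r_C1 = 27/2 or 33/2
2. given r_C1 > 153/10: keep 33/2

33/2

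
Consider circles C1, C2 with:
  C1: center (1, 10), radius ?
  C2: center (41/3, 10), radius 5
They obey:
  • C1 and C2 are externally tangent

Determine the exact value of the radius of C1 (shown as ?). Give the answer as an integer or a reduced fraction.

1. [ext C1·C2]  r_C1² + 10r_C1 − 1219/9 = 0  ⇒  r_C1 = 23/3 (r>0 drops 1)

23/3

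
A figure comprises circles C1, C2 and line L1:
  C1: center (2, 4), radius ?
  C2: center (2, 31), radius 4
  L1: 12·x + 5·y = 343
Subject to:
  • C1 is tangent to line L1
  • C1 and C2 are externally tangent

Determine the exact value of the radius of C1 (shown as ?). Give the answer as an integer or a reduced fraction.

23

1. [C1‖L1]  r_C1² − 529 = 0  ⇒  r_C1 = 23 (r>0 drops 1)
2. [ext C1·C2]  r_C1² + 8r_C1 − 713 = 0  ⇒  r_C1 = 23 (r>0 drops 1)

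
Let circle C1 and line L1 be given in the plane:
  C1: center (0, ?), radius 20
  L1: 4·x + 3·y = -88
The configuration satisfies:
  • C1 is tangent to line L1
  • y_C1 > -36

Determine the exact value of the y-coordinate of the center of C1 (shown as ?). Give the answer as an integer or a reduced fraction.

1. [C1‖L1]  y_C1² + (176/3)y_C1 − 752/3 = 0  ⇒  y_C1 = -188/3 or 4
2. given y_C1 > -36: keep 4

4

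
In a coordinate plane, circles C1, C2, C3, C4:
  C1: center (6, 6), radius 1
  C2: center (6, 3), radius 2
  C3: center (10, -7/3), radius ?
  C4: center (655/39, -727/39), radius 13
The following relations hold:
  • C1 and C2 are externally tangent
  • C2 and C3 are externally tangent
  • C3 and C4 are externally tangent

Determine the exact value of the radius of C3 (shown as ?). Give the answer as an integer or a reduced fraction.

1. [ext C2·C3]  r_C3² + 4r_C3 − 364/9 = 0  ⇒  r_C3 = 14/3 (r>0 drops 1)
2. [ext C3·C4]  r_C3² + 26r_C3 − 1288/9 = 0  ⇒  r_C3 = 14/3 (r>0 drops 1)

14/3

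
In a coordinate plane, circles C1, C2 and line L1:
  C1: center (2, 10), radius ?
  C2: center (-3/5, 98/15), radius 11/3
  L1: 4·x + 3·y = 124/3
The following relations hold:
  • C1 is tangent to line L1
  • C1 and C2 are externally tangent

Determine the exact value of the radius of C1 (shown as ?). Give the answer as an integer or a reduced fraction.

1. [C1‖L1]  r_C1² − 4/9 = 0  ⇒  r_C1 = 2/3 (r>0 drops 1)
2. [ext C1·C2]  r_C1² + (22/3)r_C1 − 16/3 = 0  ⇒  r_C1 = 2/3 (r>0 drops 1)

2/3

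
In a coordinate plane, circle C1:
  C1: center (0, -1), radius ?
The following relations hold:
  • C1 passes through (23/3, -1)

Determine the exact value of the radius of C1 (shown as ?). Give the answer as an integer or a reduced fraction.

23/3

1. [C1∋P]  r_C1² − 529/9 = 0  ⇒  r_C1 = 23/3 (r>0 drops 1)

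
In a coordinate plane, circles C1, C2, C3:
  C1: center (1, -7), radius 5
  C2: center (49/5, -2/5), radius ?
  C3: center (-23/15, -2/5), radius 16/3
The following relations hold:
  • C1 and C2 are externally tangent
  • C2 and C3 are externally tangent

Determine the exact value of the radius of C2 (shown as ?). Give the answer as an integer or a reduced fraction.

6

1. [ext C1·C2]  r_C2² + 10r_C2 − 96 = 0  ⇒  r_C2 = 6 (r>0 drops 1)
2. [ext C2·C3]  r_C2² + (32/3)r_C2 − 100 = 0  ⇒  r_C2 = 6 (r>0 drops 1)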